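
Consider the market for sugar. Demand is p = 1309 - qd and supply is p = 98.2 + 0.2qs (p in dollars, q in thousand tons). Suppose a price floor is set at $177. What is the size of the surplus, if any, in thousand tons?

0

Rearranging demand gives qd = 1309 - p; rearranging supply gives qs = 5p - 491. Equilibrium: 1309 - p = 5p - 491, so 1800 = 6p and p* = 300, q* = 1009.
Since 177 is below p* = 300, the floor does not bind and the free-market outcome prevails.
Since the control does not bind, there is no surplus.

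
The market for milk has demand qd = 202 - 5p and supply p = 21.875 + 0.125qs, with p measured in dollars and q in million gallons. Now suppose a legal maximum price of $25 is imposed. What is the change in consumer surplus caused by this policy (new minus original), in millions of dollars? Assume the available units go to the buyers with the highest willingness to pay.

-2.4

Rearranging supply gives qs = 8p - 175. Equilibrium: 202 - 5p = 8p - 175, so 377 = 13p and p* = 29, q* = 57.
The ceiling of 25 is below the equilibrium price 29, so it binds.
At p = 25: qd = 202 - 5·25 = 77 and qs = 8·25 - 175 = 25.
Consumer surplus without the control is ½ · (40.4 - 29) · 57 = 324.9.
With the ceiling, 25 units are sold at 25 (assume they go to the highest-value buyers). The demand price at q = 25 is 35.4, so CS = ½ · [(40.4 - 25) + (35.4 - 25)] · 25 = 322.5.
Change in consumer surplus = 322.5 - 324.9 = -2.4.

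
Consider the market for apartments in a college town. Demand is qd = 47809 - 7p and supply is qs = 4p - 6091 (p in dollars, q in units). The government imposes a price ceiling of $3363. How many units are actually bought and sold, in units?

Without the control the market clears where 47809 - 7p = 4p - 6091, i.e. p* = 4900 and q* = 13509.
Since 3363 < 4900, the ceiling is binding.
At p = 3363: qd = 47809 - 7·3363 = 24268 and qs = 4·3363 - 6091 = 7361.
The quantity actually transacted is the short side, supply: 7361.

7361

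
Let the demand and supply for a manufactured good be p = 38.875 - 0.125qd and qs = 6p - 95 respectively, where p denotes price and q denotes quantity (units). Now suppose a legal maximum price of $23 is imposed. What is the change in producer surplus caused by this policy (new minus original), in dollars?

Rearranging demand gives qd = 311 - 8p. Setting quantity demanded equal to quantity supplied, 311 - 8p = 6p - 95, gives p* = 29 and q* = 79.
The ceiling of 23 is below the equilibrium price 29, so it binds.
At p = 23: qd = 311 - 8·23 = 127 and qs = 6·23 - 95 = 43.
Producer surplus without the control is ½ · (29 - 95/6) · 79 = 6241/12.
With the ceiling, producers sell 43 units at 23, so PS = ½ · (23 - 95/6) · 43 = 1849/12.
Change in producer surplus = 1849/12 - 6241/12 = -366.

-366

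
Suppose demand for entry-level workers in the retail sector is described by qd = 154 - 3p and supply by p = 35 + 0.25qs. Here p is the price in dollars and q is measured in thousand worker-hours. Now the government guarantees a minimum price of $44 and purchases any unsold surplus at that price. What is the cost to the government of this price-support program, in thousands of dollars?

Rearranging supply gives qs = 4p - 140. Setting quantity demanded equal to quantity supplied, 154 - 3p = 4p - 140, gives p* = 42 and q* = 28.
Because the floor (44) lies above the market-clearing price, it is binding.
At p = 44: qd = 154 - 3·44 = 22 and qs = 4·44 - 140 = 36.
Surplus = qs - qd = 14.
Government expenditure = surplus × support price = 14 × 44 = 616.

616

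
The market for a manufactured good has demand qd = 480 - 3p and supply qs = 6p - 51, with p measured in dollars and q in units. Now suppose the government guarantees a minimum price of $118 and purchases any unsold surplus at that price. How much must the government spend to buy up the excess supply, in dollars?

62658

Equilibrium: 480 - 3p = 6p - 51, so 531 = 9p and p* = 59, q* = 303.
Since 118 > 59, the floor is binding.
At p = 118: qd = 480 - 3·118 = 126 and qs = 6·118 - 51 = 657.
Surplus = qs - qd = 531.
Government expenditure = surplus × support price = 531 × 118 = 62658.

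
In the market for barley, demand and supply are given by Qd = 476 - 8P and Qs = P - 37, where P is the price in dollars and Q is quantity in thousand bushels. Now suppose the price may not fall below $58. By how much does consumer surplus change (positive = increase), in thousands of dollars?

-16

In a free market, 476 - 8P = P - 37 gives the equilibrium P* = 57, Q* = 20.
Because the floor (58) lies above the market-clearing price, it is binding.
At P = 58: Qd = 476 - 8·58 = 12 and Qs = 58 - 37 = 21.
Consumer surplus without the control is ½ · (59.5 - 57) · 20 = 25.
With the floor, consumers buy 12 units at 58, so CS = ½ · (59.5 - 58) · 12 = 9.
Change in consumer surplus = 9 - 25 = -16.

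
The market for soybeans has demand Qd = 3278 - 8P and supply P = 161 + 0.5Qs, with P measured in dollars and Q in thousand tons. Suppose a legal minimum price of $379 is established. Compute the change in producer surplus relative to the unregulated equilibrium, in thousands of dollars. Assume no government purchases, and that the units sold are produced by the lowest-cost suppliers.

Rearranging supply gives Qs = 2P - 322. Setting quantity demanded equal to quantity supplied, 3278 - 8P = 2P - 322, gives P* = 360 and Q* = 398.
The floor of 379 is above the equilibrium price 360, so it binds.
At P = 379: Qd = 3278 - 8·379 = 246 and Qs = 2·379 - 322 = 436.
Producer surplus without the control is ½ · (360 - 161) · 398 = 39601.
With the floor, 246 units are sold at 379. The supply price at Q = 246 is 284, so PS = ½ · [(379 - 161) + (379 - 284)] · 246 = 38499.
Change in producer surplus = 38499 - 39601 = -1102.

-1102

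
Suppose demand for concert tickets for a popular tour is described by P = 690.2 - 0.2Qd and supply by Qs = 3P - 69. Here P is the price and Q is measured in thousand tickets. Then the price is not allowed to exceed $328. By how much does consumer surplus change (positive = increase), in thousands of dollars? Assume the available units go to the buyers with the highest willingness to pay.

Rearranging demand gives Qd = 3451 - 5P. Setting quantity demanded equal to quantity supplied, 3451 - 5P = 3P - 69, gives P* = 440 and Q* = 1251.
Since 328 < 440, the ceiling is binding.
At P = 328: Qd = 3451 - 5·328 = 1811 and Qs = 3·328 - 69 = 915.
Consumer surplus without the control is ½ · (690.2 - 440) · 1251 = 156500.1.
With the ceiling, 915 units are sold at 328 (assume they go to the highest-value buyers). The demand price at Q = 915 is 507.2, so CS = ½ · [(690.2 - 328) + (507.2 - 328)] · 915 = 247690.5.
Change in consumer surplus = 247690.5 - 156500.1 = 91190.4.

91190.4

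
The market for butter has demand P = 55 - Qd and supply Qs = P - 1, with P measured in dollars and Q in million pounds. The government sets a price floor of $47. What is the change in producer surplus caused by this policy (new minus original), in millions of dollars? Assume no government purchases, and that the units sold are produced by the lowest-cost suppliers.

-28.5

Rearranging demand gives Qd = 55 - P. Equilibrium: 55 - P = P - 1, so 56 = 2P and P* = 28, Q* = 27.
Since 47 > 28, the floor is binding.
At P = 47: Qd = 55 - 47 = 8 and Qs = 47 - 1 = 46.
Producer surplus without the control is ½ · (28 - 1) · 27 = 364.5.
With the floor, 8 units are sold at 47. The supply price at Q = 8 is 9, so PS = ½ · [(47 - 1) + (47 - 9)] · 8 = 336.
Change in producer surplus = 336 - 364.5 = -28.5.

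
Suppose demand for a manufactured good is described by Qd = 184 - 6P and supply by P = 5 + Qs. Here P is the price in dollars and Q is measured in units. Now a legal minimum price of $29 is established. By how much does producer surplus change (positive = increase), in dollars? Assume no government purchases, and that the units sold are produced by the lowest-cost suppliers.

-52

Rearranging supply gives Qs = P - 5. Equilibrium: 184 - 6P = P - 5, so 189 = 7P and P* = 27, Q* = 22.
The floor of 29 is above the equilibrium price 27, so it binds.
At P = 29: Qd = 184 - 6·29 = 10 and Qs = 29 - 5 = 24.
Producer surplus without the control is ½ · (27 - 5) · 22 = 242.
With the floor, 10 units are sold at 29. The supply price at Q = 10 is 15, so PS = ½ · [(29 - 5) + (29 - 15)] · 10 = 190.
Change in producer surplus = 190 - 242 = -52.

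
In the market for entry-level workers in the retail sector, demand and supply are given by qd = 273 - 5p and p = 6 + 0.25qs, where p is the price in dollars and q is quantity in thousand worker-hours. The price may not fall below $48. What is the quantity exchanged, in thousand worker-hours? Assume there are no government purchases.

33

Rearranging supply gives qs = 4p - 24. In a free market, 273 - 5p = 4p - 24 gives the equilibrium p* = 33, q* = 108.
Because the floor (48) lies above the market-clearing price, it is binding.
At p = 48: qd = 273 - 5·48 = 33 and qs = 4·48 - 24 = 168.
The quantity actually transacted is the short side, demand: 33.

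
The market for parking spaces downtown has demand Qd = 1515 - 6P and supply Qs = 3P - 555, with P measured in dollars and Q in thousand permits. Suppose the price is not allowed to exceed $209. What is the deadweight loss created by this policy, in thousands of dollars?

992.25

Equilibrium: 1515 - 6P = 3P - 555, so 2070 = 9P and P* = 230, Q* = 135.
Because the ceiling (209) lies below the market-clearing price, it is binding.
At P = 209: Qd = 1515 - 6·209 = 261 and Qs = 3·209 - 555 = 72.
Quantity traded falls to 72. At Q = 72 the demand price is (1515 - 72)/6 = 240.5 and the supply price is (555 + 72)/3 = 209.
Deadweight loss = ½ · (240.5 - 209) · (135 - 72) = ½ · 31.5 · 63 = 992.25.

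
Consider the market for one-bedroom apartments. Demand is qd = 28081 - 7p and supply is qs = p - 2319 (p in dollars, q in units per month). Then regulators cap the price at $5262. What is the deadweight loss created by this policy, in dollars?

0

In a free market, 28081 - 7p = p - 2319 gives the equilibrium p* = 3800, q* = 1481.
The ceiling of 5262 is above the equilibrium price 3800, so it is not binding; the market clears at p* = 3800, q* = 1481.
Since the control does not bind, no trades are prevented and deadweight loss is zero.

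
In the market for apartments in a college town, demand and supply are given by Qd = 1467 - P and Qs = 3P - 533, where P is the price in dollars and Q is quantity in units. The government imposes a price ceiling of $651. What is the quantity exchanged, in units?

967

Equilibrium: 1467 - P = 3P - 533, so 2000 = 4P and P* = 500, Q* = 967.
The ceiling of 651 is above the equilibrium price 500, so it is not binding; the market clears at P* = 500, Q* = 967.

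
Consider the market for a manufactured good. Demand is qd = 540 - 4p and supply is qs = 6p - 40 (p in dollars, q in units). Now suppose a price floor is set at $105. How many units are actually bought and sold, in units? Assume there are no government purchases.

In a free market, 540 - 4p = 6p - 40 gives the equilibrium p* = 58, q* = 308.
Since 105 > 58, the floor is binding.
At p = 105: qd = 540 - 4·105 = 120 and qs = 6·105 - 40 = 590.
The quantity actually transacted is the short side, demand: 120.

120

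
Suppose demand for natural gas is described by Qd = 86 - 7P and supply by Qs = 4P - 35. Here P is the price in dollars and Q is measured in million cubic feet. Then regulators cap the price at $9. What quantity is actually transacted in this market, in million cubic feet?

1

Setting quantity demanded equal to quantity supplied, 86 - 7P = 4P - 35, gives P* = 11 and Q* = 9.
Since 9 < 11, the ceiling is binding.
At P = 9: Qd = 86 - 7·9 = 23 and Qs = 4·9 - 35 = 1.
The quantity actually transacted is the short side, supply: 1.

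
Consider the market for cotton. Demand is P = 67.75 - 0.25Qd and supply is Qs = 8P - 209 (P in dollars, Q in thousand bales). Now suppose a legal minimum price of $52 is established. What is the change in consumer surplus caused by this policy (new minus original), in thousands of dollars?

-1044

Rearranging demand gives Qd = 271 - 4P. Equilibrium: 271 - 4P = 8P - 209, so 480 = 12P and P* = 40, Q* = 111.
The floor of 52 is above the equilibrium price 40, so it binds.
At P = 52: Qd = 271 - 4·52 = 63 and Qs = 8·52 - 209 = 207.
Consumer surplus without the control is ½ · (67.75 - 40) · 111 = 1540.125.
With the floor, consumers buy 63 units at 52, so CS = ½ · (67.75 - 52) · 63 = 496.125.
Change in consumer surplus = 496.125 - 1540.125 = -1044.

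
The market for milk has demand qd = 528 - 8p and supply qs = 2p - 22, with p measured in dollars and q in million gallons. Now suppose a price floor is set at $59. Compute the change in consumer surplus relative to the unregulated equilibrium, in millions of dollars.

Equilibrium: 528 - 8p = 2p - 22, so 550 = 10p and p* = 55, q* = 88.
The floor of 59 is above the equilibrium price 55, so it binds.
At p = 59: qd = 528 - 8·59 = 56 and qs = 2·59 - 22 = 96.
Consumer surplus without the control is ½ · (66 - 55) · 88 = 484.
With the floor, consumers buy 56 units at 59, so CS = ½ · (66 - 59) · 56 = 196.
Change in consumer surplus = 196 - 484 = -288.

-288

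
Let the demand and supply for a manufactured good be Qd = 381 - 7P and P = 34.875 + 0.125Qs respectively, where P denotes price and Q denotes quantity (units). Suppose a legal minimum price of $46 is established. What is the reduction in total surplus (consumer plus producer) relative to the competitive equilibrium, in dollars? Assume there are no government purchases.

26.25

Rearranging supply gives Qs = 8P - 279. In a free market, 381 - 7P = 8P - 279 gives the equilibrium P* = 44, Q* = 73.
Because the floor (46) lies above the market-clearing price, it is binding.
At P = 46: Qd = 381 - 7·46 = 59 and Qs = 8·46 - 279 = 89.
Quantity traded falls to 59. At Q = 59 the demand price is (381 - 59)/7 = 46 and the supply price is (279 + 59)/8 = 42.25.
Deadweight loss = ½ · (46 - 42.25) · (73 - 59) = ½ · 3.75 · 14 = 26.25.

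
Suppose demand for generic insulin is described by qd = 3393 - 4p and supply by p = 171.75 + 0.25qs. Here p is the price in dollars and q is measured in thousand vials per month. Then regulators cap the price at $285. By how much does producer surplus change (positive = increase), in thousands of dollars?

-203175

Rearranging supply gives qs = 4p - 687. In a free market, 3393 - 4p = 4p - 687 gives the equilibrium p* = 510, q* = 1353.
Because the ceiling (285) lies below the market-clearing price, it is binding.
At p = 285: qd = 3393 - 4·285 = 2253 and qs = 4·285 - 687 = 453.
Producer surplus without the control is ½ · (510 - 171.75) · 1353 = 228826.125.
With the ceiling, producers sell 453 units at 285, so PS = ½ · (285 - 171.75) · 453 = 25651.125.
Change in producer surplus = 25651.125 - 228826.125 = -203175.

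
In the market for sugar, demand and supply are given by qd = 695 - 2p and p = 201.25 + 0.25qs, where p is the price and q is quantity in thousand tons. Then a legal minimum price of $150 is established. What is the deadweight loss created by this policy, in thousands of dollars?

Rearranging supply gives qs = 4p - 805. Without the control the market clears where 695 - 2p = 4p - 805, i.e. p* = 250 and q* = 195.
Since 150 is below p* = 250, the floor does not bind and the free-market outcome prevails.
Since the control does not bind, no trades are prevented and deadweight loss is zero.

0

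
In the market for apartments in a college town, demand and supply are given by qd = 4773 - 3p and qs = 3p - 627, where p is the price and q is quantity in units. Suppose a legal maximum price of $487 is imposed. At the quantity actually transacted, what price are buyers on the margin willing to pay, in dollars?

1313

Without the control the market clears where 4773 - 3p = 3p - 627, i.e. p* = 900 and q* = 2073.
Since 487 < 900, the ceiling is binding.
At p = 487: qd = 4773 - 3·487 = 3312 and qs = 3·487 - 627 = 834.
Only 834 units reach the market. On the demand curve, the marginal buyer's willingness to pay at q = 834 is (4773 - 834)/3 = 1313.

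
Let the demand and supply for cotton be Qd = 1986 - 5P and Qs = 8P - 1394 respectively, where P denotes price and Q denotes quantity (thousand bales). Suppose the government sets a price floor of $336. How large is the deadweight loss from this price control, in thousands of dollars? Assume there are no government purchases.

23465

In a free market, 1986 - 5P = 8P - 1394 gives the equilibrium P* = 260, Q* = 686.
The floor of 336 is above the equilibrium price 260, so it binds.
At P = 336: Qd = 1986 - 5·336 = 306 and Qs = 8·336 - 1394 = 1294.
Quantity traded falls to 306. At Q = 306 the demand price is (1986 - 306)/5 = 336 and the supply price is (1394 + 306)/8 = 212.5.
Deadweight loss = ½ · (336 - 212.5) · (686 - 306) = ½ · 123.5 · 380 = 23465.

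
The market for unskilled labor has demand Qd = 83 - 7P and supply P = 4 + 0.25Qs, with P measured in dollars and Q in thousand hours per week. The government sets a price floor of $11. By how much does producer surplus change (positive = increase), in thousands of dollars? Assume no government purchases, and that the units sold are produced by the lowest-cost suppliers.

Rearranging supply gives Qs = 4P - 16. Setting quantity demanded equal to quantity supplied, 83 - 7P = 4P - 16, gives P* = 9 and Q* = 20.
Because the floor (11) lies above the market-clearing price, it is binding.
At P = 11: Qd = 83 - 7·11 = 6 and Qs = 4·11 - 16 = 28.
Producer surplus without the control is ½ · (9 - 4) · 20 = 50.
With the floor, 6 units are sold at 11. The supply price at Q = 6 is 5.5, so PS = ½ · [(11 - 4) + (11 - 5.5)] · 6 = 37.5.
Change in producer surplus = 37.5 - 50 = -12.5.

-12.5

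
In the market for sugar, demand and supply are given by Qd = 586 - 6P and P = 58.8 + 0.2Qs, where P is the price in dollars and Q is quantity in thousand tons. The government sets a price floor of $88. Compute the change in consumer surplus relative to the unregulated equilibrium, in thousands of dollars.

-656

Rearranging supply gives Qs = 5P - 294. Setting quantity demanded equal to quantity supplied, 586 - 6P = 5P - 294, gives P* = 80 and Q* = 106.
Because the floor (88) lies above the market-clearing price, it is binding.
At P = 88: Qd = 586 - 6·88 = 58 and Qs = 5·88 - 294 = 146.
Consumer surplus without the control is ½ · (293/3 - 80) · 106 = 2809/3.
With the floor, consumers buy 58 units at 88, so CS = ½ · (293/3 - 88) · 58 = 841/3.
Change in consumer surplus = 841/3 - 2809/3 = -656.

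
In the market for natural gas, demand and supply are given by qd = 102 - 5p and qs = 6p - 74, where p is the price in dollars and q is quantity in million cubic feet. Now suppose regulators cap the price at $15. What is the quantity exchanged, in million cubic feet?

In a free market, 102 - 5p = 6p - 74 gives the equilibrium p* = 16, q* = 22.
Because the ceiling (15) lies below the market-clearing price, it is binding.
At p = 15: qd = 102 - 5·15 = 27 and qs = 6·15 - 74 = 16.
The quantity actually transacted is the short side, supply: 16.

16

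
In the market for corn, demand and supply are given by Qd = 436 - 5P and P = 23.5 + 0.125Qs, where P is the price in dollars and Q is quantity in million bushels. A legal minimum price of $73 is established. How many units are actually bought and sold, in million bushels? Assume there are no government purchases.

Rearranging supply gives Qs = 8P - 188. Equilibrium: 436 - 5P = 8P - 188, so 624 = 13P and P* = 48, Q* = 196.
Since 73 > 48, the floor is binding.
At P = 73: Qd = 436 - 5·73 = 71 and Qs = 8·73 - 188 = 396.
The quantity actually transacted is the short side, demand: 71.

71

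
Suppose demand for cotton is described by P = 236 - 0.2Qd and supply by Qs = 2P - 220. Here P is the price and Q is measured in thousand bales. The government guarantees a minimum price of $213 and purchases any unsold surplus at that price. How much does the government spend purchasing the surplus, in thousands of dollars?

19383

Rearranging demand gives Qd = 1180 - 5P. In a free market, 1180 - 5P = 2P - 220 gives the equilibrium P* = 200, Q* = 180.
The floor of 213 is above the equilibrium price 200, so it binds.
At P = 213: Qd = 1180 - 5·213 = 115 and Qs = 2·213 - 220 = 206.
Surplus = Qs - Qd = 91.
Government expenditure = surplus × support price = 91 × 213 = 19383.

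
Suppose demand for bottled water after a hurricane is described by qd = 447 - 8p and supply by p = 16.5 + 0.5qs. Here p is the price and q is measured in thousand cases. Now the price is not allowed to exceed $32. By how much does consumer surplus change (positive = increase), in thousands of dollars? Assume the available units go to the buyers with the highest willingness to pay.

Rearranging supply gives qs = 2p - 33. Setting quantity demanded equal to quantity supplied, 447 - 8p = 2p - 33, gives p* = 48 and q* = 63.
The ceiling of 32 is below the equilibrium price 48, so it binds.
At p = 32: qd = 447 - 8·32 = 191 and qs = 2·32 - 33 = 31.
Consumer surplus without the control is ½ · (55.875 - 48) · 63 = 248.0625.
With the ceiling, 31 units are sold at 32 (assume they go to the highest-value buyers). The demand price at q = 31 is 52, so CS = ½ · [(55.875 - 32) + (52 - 32)] · 31 = 680.0625.
Change in consumer surplus = 680.0625 - 248.0625 = 432.

432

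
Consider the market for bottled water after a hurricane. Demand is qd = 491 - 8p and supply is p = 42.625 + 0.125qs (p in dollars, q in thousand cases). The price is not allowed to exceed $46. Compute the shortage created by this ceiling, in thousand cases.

Rearranging supply gives qs = 8p - 341. Setting quantity demanded equal to quantity supplied, 491 - 8p = 8p - 341, gives p* = 52 and q* = 75.
Since 46 < 52, the ceiling is binding.
At p = 46: qd = 491 - 8·46 = 123 and qs = 8·46 - 341 = 27.
Shortage = qd - qs = 123 - 27 = 96.

96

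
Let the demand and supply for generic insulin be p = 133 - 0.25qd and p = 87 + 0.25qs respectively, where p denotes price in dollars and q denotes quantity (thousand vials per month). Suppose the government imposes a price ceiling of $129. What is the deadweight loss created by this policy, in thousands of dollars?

0

Rearranging demand gives qd = 532 - 4p; rearranging supply gives qs = 4p - 348. Setting quantity demanded equal to quantity supplied, 532 - 4p = 4p - 348, gives p* = 110 and q* = 92.
The ceiling of 129 is above the equilibrium price 110, so it is not binding; the market clears at p* = 110, q* = 92.
Since the control does not bind, no trades are prevented and deadweight loss is zero.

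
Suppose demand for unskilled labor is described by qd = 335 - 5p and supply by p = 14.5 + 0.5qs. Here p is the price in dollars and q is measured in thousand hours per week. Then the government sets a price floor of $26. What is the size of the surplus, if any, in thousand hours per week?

Rearranging supply gives qs = 2p - 29. Equilibrium: 335 - 5p = 2p - 29, so 364 = 7p and p* = 52, q* = 75.
Since 26 is below p* = 52, the floor does not bind and the free-market outcome prevails.
Since the control does not bind, there is no surplus.

0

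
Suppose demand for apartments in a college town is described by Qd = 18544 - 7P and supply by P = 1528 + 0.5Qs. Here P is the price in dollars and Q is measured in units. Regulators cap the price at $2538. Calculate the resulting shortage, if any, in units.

Rearranging supply gives Qs = 2P - 3056. Setting quantity demanded equal to quantity supplied, 18544 - 7P = 2P - 3056, gives P* = 2400 and Q* = 1744.
The ceiling of 2538 is above the equilibrium price 2400, so it is not binding; the market clears at P* = 2400, Q* = 1744.
Since the control does not bind, there is no shortage.

0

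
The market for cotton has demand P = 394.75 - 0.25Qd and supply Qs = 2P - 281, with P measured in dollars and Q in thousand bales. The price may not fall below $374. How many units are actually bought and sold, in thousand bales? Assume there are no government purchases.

Rearranging demand gives Qd = 1579 - 4P. Without the control the market clears where 1579 - 4P = 2P - 281, i.e. P* = 310 and Q* = 339.
The floor of 374 is above the equilibrium price 310, so it binds.
At P = 374: Qd = 1579 - 4·374 = 83 and Qs = 2·374 - 281 = 467.
The quantity actually transacted is the short side, demand: 83.

83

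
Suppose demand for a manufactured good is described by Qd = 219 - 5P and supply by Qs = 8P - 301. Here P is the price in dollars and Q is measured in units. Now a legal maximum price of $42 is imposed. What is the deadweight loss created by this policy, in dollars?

Setting quantity demanded equal to quantity supplied, 219 - 5P = 8P - 301, gives P* = 40 and Q* = 19.
The ceiling of 42 is above the equilibrium price 40, so it is not binding; the market clears at P* = 40, Q* = 19.
Since the control does not bind, no trades are prevented and deadweight loss is zero.

0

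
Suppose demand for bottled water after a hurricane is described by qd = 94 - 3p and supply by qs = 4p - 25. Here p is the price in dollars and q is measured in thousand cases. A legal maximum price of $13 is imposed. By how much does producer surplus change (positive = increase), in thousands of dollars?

-140

Setting quantity demanded equal to quantity supplied, 94 - 3p = 4p - 25, gives p* = 17 and q* = 43.
The ceiling of 13 is below the equilibrium price 17, so it binds.
At p = 13: qd = 94 - 3·13 = 55 and qs = 4·13 - 25 = 27.
Producer surplus without the control is ½ · (17 - 6.25) · 43 = 231.125.
With the ceiling, producers sell 27 units at 13, so PS = ½ · (13 - 6.25) · 27 = 91.125.
Change in producer surplus = 91.125 - 231.125 = -140.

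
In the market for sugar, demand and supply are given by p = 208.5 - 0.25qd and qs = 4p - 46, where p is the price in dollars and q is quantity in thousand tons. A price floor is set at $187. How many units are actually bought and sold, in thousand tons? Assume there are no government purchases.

86

Rearranging demand gives qd = 834 - 4p. Equilibrium: 834 - 4p = 4p - 46, so 880 = 8p and p* = 110, q* = 394.
The floor of 187 is above the equilibrium price 110, so it binds.
At p = 187: qd = 834 - 4·187 = 86 and qs = 4·187 - 46 = 702.
The quantity actually transacted is the short side, demand: 86.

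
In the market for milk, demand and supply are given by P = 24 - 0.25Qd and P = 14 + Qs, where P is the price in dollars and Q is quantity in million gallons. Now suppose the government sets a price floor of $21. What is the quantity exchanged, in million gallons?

8

Rearranging demand gives Qd = 96 - 4P; rearranging supply gives Qs = P - 14. Without the control the market clears where 96 - 4P = P - 14, i.e. P* = 22 and Q* = 8.
Since 21 is below P* = 22, the floor does not bind and the free-market outcome prevails.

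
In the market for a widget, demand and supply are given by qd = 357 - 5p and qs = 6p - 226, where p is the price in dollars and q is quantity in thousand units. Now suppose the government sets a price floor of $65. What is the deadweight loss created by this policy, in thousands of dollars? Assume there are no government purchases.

Without the control the market clears where 357 - 5p = 6p - 226, i.e. p* = 53 and q* = 92.
The floor of 65 is above the equilibrium price 53, so it binds.
At p = 65: qd = 357 - 5·65 = 32 and qs = 6·65 - 226 = 164.
Quantity traded falls to 32. At q = 32 the demand price is (357 - 32)/5 = 65 and the supply price is (226 + 32)/6 = 43.
Deadweight loss = ½ · (65 - 43) · (92 - 32) = ½ · 22 · 60 = 660.

660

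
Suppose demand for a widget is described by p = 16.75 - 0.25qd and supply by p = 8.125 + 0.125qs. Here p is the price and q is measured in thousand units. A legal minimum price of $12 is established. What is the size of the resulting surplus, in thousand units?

Rearranging demand gives qd = 67 - 4p; rearranging supply gives qs = 8p - 65. Equilibrium: 67 - 4p = 8p - 65, so 132 = 12p and p* = 11, q* = 23.
Because the floor (12) lies above the market-clearing price, it is binding.
At p = 12: qd = 67 - 4·12 = 19 and qs = 8·12 - 65 = 31.
Surplus = qs - qd = 31 - 19 = 12.

12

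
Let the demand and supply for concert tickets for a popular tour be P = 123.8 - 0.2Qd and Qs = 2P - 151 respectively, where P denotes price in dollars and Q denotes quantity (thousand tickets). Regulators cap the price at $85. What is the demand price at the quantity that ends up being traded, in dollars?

120

Rearranging demand gives Qd = 619 - 5P. Without the control the market clears where 619 - 5P = 2P - 151, i.e. P* = 110 and Q* = 69.
Because the ceiling (85) lies below the market-clearing price, it is binding.
At P = 85: Qd = 619 - 5·85 = 194 and Qs = 2·85 - 151 = 19.
Only 19 units reach the market. On the demand curve, the marginal buyer's willingness to pay at Q = 19 is (619 - 19)/5 = 120.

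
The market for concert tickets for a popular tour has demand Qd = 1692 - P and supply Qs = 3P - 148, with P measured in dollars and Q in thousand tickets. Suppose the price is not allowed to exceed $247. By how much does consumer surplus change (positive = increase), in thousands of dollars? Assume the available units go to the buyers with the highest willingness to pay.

Setting quantity demanded equal to quantity supplied, 1692 - P = 3P - 148, gives P* = 460 and Q* = 1232.
Because the ceiling (247) lies below the market-clearing price, it is binding.
At P = 247: Qd = 1692 - 247 = 1445 and Qs = 3·247 - 148 = 593.
Consumer surplus without the control is ½ · (1692 - 460) · 1232 = 758912.
With the ceiling, 593 units are sold at 247 (assume they go to the highest-value buyers). The demand price at Q = 593 is 1099, so CS = ½ · [(1692 - 247) + (1099 - 247)] · 593 = 681060.5.
Change in consumer surplus = 681060.5 - 758912 = -77851.5.

-77851.5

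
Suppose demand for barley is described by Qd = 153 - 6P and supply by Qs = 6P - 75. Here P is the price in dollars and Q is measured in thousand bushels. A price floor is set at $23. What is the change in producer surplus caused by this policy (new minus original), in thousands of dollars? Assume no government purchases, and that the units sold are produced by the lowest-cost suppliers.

Equilibrium: 153 - 6P = 6P - 75, so 228 = 12P and P* = 19, Q* = 39.
Because the floor (23) lies above the market-clearing price, it is binding.
At P = 23: Qd = 153 - 6·23 = 15 and Qs = 6·23 - 75 = 63.
Producer surplus without the control is ½ · (19 - 12.5) · 39 = 126.75.
With the floor, 15 units are sold at 23. The supply price at Q = 15 is 15, so PS = ½ · [(23 - 12.5) + (23 - 15)] · 15 = 138.75.
Change in producer surplus = 138.75 - 126.75 = 12.

12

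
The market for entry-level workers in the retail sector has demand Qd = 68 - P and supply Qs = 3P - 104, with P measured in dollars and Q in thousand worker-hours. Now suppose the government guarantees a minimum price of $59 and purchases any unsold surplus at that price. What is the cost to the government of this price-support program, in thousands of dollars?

In a free market, 68 - P = 3P - 104 gives the equilibrium P* = 43, Q* = 25.
Since 59 > 43, the floor is binding.
At P = 59: Qd = 68 - 59 = 9 and Qs = 3·59 - 104 = 73.
Surplus = Qs - Qd = 64.
Government expenditure = surplus × support price = 64 × 59 = 3776.

3776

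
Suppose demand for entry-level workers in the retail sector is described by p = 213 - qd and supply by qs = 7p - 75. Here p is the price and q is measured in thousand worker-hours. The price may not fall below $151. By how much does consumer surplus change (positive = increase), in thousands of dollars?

-13742.5

Rearranging demand gives qd = 213 - p. Equilibrium: 213 - p = 7p - 75, so 288 = 8p and p* = 36, q* = 177.
The floor of 151 is above the equilibrium price 36, so it binds.
At p = 151: qd = 213 - 151 = 62 and qs = 7·151 - 75 = 982.
Consumer surplus without the control is ½ · (213 - 36) · 177 = 15664.5.
With the floor, consumers buy 62 units at 151, so CS = ½ · (213 - 151) · 62 = 1922.
Change in consumer surplus = 1922 - 15664.5 = -13742.5.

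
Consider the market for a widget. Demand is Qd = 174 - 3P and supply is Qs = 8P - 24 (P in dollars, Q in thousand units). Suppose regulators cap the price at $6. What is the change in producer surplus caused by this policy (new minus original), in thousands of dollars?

In a free market, 174 - 3P = 8P - 24 gives the equilibrium P* = 18, Q* = 120.
The ceiling of 6 is below the equilibrium price 18, so it binds.
At P = 6: Qd = 174 - 3·6 = 156 and Qs = 8·6 - 24 = 24.
Producer surplus without the control is ½ · (18 - 3) · 120 = 900.
With the ceiling, producers sell 24 units at 6, so PS = ½ · (6 - 3) · 24 = 36.
Change in producer surplus = 36 - 900 = -864.

-864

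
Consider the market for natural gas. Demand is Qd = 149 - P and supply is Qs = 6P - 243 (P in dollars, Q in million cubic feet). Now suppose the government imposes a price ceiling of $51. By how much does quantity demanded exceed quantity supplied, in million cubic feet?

35

Without the control the market clears where 149 - P = 6P - 243, i.e. P* = 56 and Q* = 93.
Because the ceiling (51) lies below the market-clearing price, it is binding.
At P = 51: Qd = 149 - 51 = 98 and Qs = 6·51 - 243 = 63.
Shortage = Qd - Qs = 98 - 63 = 35.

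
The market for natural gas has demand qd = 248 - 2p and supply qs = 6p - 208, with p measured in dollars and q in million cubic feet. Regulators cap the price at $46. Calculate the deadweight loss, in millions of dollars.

In a free market, 248 - 2p = 6p - 208 gives the equilibrium p* = 57, q* = 134.
Because the ceiling (46) lies below the market-clearing price, it is binding.
At p = 46: qd = 248 - 2·46 = 156 and qs = 6·46 - 208 = 68.
Quantity traded falls to 68. At q = 68 the demand price is (248 - 68)/2 = 90 and the supply price is (208 + 68)/6 = 46.
Deadweight loss = ½ · (90 - 46) · (134 - 68) = ½ · 44 · 66 = 1452.

1452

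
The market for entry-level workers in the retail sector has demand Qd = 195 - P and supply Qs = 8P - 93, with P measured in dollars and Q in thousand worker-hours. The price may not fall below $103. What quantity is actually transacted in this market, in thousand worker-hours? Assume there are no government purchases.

In a free market, 195 - P = 8P - 93 gives the equilibrium P* = 32, Q* = 163.
Because the floor (103) lies above the market-clearing price, it is binding.
At P = 103: Qd = 195 - 103 = 92 and Qs = 8·103 - 93 = 731.
The quantity actually transacted is the short side, demand: 92.

92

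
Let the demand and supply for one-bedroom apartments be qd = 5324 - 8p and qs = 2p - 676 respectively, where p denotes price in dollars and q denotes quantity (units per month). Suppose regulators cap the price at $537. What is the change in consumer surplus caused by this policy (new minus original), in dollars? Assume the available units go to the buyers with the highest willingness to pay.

24081.75

Setting quantity demanded equal to quantity supplied, 5324 - 8p = 2p - 676, gives p* = 600 and q* = 524.
Because the ceiling (537) lies below the market-clearing price, it is binding.
At p = 537: qd = 5324 - 8·537 = 1028 and qs = 2·537 - 676 = 398.
Consumer surplus without the control is ½ · (665.5 - 600) · 524 = 17161.
With the ceiling, 398 units are sold at 537 (assume they go to the highest-value buyers). The demand price at q = 398 is 615.75, so CS = ½ · [(665.5 - 537) + (615.75 - 537)] · 398 = 41242.75.
Change in consumer surplus = 41242.75 - 17161 = 24081.75.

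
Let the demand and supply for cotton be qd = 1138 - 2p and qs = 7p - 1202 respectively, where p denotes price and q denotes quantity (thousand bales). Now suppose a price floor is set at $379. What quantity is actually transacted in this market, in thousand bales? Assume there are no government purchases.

Equilibrium: 1138 - 2p = 7p - 1202, so 2340 = 9p and p* = 260, q* = 618.
Because the floor (379) lies above the market-clearing price, it is binding.
At p = 379: qd = 1138 - 2·379 = 380 and qs = 7·379 - 1202 = 1451.
The quantity actually transacted is the short side, demand: 380.

380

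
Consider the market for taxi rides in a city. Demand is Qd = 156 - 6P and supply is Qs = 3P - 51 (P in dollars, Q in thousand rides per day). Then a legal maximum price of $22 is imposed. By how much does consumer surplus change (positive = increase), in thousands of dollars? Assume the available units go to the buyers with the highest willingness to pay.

14.25

Equilibrium: 156 - 6P = 3P - 51, so 207 = 9P and P* = 23, Q* = 18.
Since 22 < 23, the ceiling is binding.
At P = 22: Qd = 156 - 6·22 = 24 and Qs = 3·22 - 51 = 15.
Consumer surplus without the control is ½ · (26 - 23) · 18 = 27.
With the ceiling, 15 units are sold at 22 (assume they go to the highest-value buyers). The demand price at Q = 15 is 23.5, so CS = ½ · [(26 - 22) + (23.5 - 22)] · 15 = 41.25.
Change in consumer surplus = 41.25 - 27 = 14.25.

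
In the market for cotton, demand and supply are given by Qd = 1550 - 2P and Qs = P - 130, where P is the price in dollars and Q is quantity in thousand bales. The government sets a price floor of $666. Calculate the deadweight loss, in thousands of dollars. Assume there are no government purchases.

33708

Setting quantity demanded equal to quantity supplied, 1550 - 2P = P - 130, gives P* = 560 and Q* = 430.
Because the floor (666) lies above the market-clearing price, it is binding.
At P = 666: Qd = 1550 - 2·666 = 218 and Qs = 666 - 130 = 536.
Quantity traded falls to 218. At Q = 218 the demand price is (1550 - 218)/2 = 666 and the supply price is 130 + 218 = 348.
Deadweight loss = ½ · (666 - 348) · (430 - 218) = ½ · 318 · 212 = 33708.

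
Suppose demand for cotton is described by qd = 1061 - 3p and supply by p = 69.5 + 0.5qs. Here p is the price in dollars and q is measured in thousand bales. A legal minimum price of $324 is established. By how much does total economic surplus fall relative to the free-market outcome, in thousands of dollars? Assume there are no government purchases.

26460

Rearranging supply gives qs = 2p - 139. Without the control the market clears where 1061 - 3p = 2p - 139, i.e. p* = 240 and q* = 341.
The floor of 324 is above the equilibrium price 240, so it binds.
At p = 324: qd = 1061 - 3·324 = 89 and qs = 2·324 - 139 = 509.
Quantity traded falls to 89. At q = 89 the demand price is (1061 - 89)/3 = 324 and the supply price is (139 + 89)/2 = 114.
Deadweight loss = ½ · (324 - 114) · (341 - 89) = ½ · 210 · 252 = 26460.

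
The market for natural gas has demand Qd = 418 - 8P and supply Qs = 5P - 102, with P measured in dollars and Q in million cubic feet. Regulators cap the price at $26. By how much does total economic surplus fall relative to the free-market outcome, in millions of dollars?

Without the control the market clears where 418 - 8P = 5P - 102, i.e. P* = 40 and Q* = 98.
Because the ceiling (26) lies below the market-clearing price, it is binding.
At P = 26: Qd = 418 - 8·26 = 210 and Qs = 5·26 - 102 = 28.
Quantity traded falls to 28. At Q = 28 the demand price is (418 - 28)/8 = 48.75 and the supply price is (102 + 28)/5 = 26.
Deadweight loss = ½ · (48.75 - 26) · (98 - 28) = ½ · 22.75 · 70 = 796.25.

796.25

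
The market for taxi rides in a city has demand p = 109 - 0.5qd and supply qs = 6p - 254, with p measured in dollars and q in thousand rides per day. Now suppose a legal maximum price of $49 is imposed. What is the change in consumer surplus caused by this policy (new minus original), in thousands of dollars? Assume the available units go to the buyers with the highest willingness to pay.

-500

Rearranging demand gives qd = 218 - 2p. In a free market, 218 - 2p = 6p - 254 gives the equilibrium p* = 59, q* = 100.
Since 49 < 59, the ceiling is binding.
At p = 49: qd = 218 - 2·49 = 120 and qs = 6·49 - 254 = 40.
Consumer surplus without the control is ½ · (109 - 59) · 100 = 2500.
With the ceiling, 40 units are sold at 49 (assume they go to the highest-value buyers). The demand price at q = 40 is 89, so CS = ½ · [(109 - 49) + (89 - 49)] · 40 = 2000.
Change in consumer surplus = 2000 - 2500 = -500.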